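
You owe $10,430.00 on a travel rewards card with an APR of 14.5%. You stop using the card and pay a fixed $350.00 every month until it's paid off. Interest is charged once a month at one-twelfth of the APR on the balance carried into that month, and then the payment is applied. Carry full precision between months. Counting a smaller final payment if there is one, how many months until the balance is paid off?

Monthly rate r = 14.5%/12 = 1.20833% = 0.0120833.
Recurrence: B ← B·(1+r) − $350.00.
Month 1: interest $126.03; balance after payment $10,206.03.
Month 2: interest $123.32; balance after payment $9,979.35.
Closed form: n = −ln(1 − rB₀/P)/ln(1+r) = −ln(0.63992)/ln(1.01208) ≈ 37.168, so the balance reaches zero during payment 38.

38 months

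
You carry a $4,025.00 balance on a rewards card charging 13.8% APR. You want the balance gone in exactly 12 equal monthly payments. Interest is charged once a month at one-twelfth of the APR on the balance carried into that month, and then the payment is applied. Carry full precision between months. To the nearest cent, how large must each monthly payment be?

Monthly rate r = 13.8%/12 = 1.15% = 0.0115.
Level-payment amortization: P = B₀·r / (1 − (1+r)^(−n)) = 4025.00·0.0115 / (1 − 1.0115^(−12)).
Denominator 1 − (1+r)^(−12) = 0.128215075.
P = 46.2875 / 0.128215075 ≈ 361.01.

$361.01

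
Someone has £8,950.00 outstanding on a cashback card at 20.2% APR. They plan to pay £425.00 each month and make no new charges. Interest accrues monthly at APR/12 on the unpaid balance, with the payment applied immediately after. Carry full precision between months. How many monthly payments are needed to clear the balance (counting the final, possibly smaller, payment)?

27 payments

Monthly rate r = 20.2%/12 = 1.68333% = 0.0168333.
Recurrence: B ← B·(1+r) − £425.00.
Month 1: interest £150.66; balance after payment £8,675.66.
Month 2: interest £146.04; balance after payment £8,396.70.
Closed form: n = −ln(1 − rB₀/P)/ln(1+r) = −ln(0.64551)/ln(1.01683) ≈ 26.221, so the balance reaches zero during payment 27.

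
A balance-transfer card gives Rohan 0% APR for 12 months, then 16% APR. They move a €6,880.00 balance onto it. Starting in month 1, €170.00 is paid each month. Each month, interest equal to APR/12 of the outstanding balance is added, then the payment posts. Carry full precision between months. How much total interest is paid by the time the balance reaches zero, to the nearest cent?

Promo months 1–12 at r₀ = 0%/12 = 0; months 13+ at r₁ = 16%/12 = 0.0133333.
After month 12 (no interest yet): B = €6,880.00 − 12·€170.00 = €4,840.00.
Then at r₁ with €170.00/mo: n₂ = −ln(1 − r₁·B/P)/ln(1+r₁) ≈ 36.04 → 37 more payments.
Total paid = 48·€170.00 + €7.43 = €8,167.43; interest = €8,167.43 − €6,880.00 = €1,287.43.

€1,287.43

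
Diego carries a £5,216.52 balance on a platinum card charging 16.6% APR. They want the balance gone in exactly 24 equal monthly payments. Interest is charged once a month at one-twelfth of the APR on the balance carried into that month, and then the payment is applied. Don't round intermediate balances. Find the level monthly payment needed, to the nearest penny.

Monthly rate r = 16.6%/12 = 1.38333% = 0.0138333.
Level-payment amortization: P = B₀·r / (1 − (1+r)^(−n)) = 5216.52·0.0138333 / (1 − 1.01383^(−24)).
Denominator 1 − (1+r)^(−24) = 0.280878267.
P = 72.1619 / 0.280878267 ≈ 256.92.

£256.92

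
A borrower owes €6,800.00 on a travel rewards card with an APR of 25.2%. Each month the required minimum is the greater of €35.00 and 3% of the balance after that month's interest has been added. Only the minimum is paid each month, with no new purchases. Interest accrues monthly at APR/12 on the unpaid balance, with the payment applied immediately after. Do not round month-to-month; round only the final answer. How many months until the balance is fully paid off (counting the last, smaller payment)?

240 months

Monthly rate r = 25.2%/12 = 2.1% = 0.021.
While 3% of the post-interest balance exceeds €35.00, each month B ← (B·(1+r))·(1 − 0.03), i.e. B shrinks by the factor (1+r)·0.97 = 0.99037.
This holds for months 1–185. Entering month 186 the balance is €1,135.12; 3% of the post-interest balance is now below €35.00, so the flat €35.00 minimum applies from here.
From month 186 a fixed €35.00 at rate r clears €1,135.12 in 55 more payments. Total: 185 + 55 = 240 months.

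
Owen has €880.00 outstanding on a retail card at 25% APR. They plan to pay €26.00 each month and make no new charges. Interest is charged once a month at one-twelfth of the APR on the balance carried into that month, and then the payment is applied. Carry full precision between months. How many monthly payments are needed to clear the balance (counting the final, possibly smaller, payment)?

Monthly rate r = 25%/12 = 2.08333% = 0.0208333.
Recurrence: B ← B·(1+r) − €26.00.
Month 1: interest €18.33; balance after payment €872.33.
Month 2: interest €18.17; balance after payment €864.51.
Closed form: n = −ln(1 − rB₀/P)/ln(1+r) = −ln(0.29487)/ln(1.02083) ≈ 59.227, so the balance reaches zero during payment 60.

60 payments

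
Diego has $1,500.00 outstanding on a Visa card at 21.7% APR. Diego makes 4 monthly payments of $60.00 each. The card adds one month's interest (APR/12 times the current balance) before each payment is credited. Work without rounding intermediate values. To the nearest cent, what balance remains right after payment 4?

Monthly rate r = 21.7%/12 = 1.80833% = 0.0180833.
Each month: B ← B·(1+r) − $60.00.
Month 1: interest $27.12; balance after payment $1,467.12.
Month 2: interest $26.53; balance after payment $1,433.66.
Month 3: interest $25.93; balance after payment $1,399.58.
Month 4: interest $25.31; balance after payment $1,364.89.

$1,364.89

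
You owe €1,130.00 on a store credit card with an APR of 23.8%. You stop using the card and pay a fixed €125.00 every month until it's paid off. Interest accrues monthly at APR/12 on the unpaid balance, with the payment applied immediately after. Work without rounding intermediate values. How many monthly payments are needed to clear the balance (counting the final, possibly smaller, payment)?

11 payments

Monthly rate r = 23.8%/12 = 1.98333% = 0.0198333.
Recurrence: B ← B·(1+r) − €125.00.
Month 1: interest €22.41; balance after payment €1,027.41.
Month 2: interest €20.38; balance after payment €922.79.
Closed form: n = −ln(1 − rB₀/P)/ln(1+r) = −ln(0.82071)/ln(1.01983) ≈ 10.061, so the balance reaches zero during payment 11.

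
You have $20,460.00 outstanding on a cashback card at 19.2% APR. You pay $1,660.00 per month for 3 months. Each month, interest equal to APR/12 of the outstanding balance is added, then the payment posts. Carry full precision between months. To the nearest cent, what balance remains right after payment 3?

$16,397.77

Monthly rate r = 19.2%/12 = 1.6% = 0.016.
Each month: B ← B·(1+r) − $1,660.00.
Month 1: interest $327.36; balance after payment $19,127.36.
Month 2: interest $306.04; balance after payment $17,773.40.
Month 3: interest $284.37; balance after payment $16,397.77.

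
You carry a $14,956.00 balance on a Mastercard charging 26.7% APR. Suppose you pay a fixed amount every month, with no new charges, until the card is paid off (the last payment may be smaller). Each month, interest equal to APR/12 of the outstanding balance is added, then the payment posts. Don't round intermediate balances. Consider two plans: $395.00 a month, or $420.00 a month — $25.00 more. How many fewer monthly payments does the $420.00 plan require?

Monthly rate r = 26.7%/12 = 2.225% = 0.02225.
At $395.00/mo: n = ⌈−ln(1 − rB₀/P)/ln(1+r)⌉ = 84 payments (last $387.08); total interest = total paid − $14,956.00 = $18,216.08.
At $420.00/mo: 72 payments (last $178.36); total interest $15,042.36.
Payments saved = 84 − 72 = 12.

12 fewer payments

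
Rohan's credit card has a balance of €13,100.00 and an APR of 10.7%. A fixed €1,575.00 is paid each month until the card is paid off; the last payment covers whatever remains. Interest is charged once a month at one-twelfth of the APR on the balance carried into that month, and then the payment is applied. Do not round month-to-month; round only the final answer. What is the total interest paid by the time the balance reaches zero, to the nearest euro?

Monthly rate r = 10.7%/12 = 0.891667% = 0.00891667.
Payoff takes n = ⌈−ln(1 − rB₀/P)/ln(1+r)⌉ = ⌈8.681⌉ = 9 payments; the last is €1,073.33.
Total paid = 8·€1,575.00 + €1,073.33 = €13,673.33.
Total interest = total paid − principal = €13,673.33 − €13,100.00 = €573.33.

€573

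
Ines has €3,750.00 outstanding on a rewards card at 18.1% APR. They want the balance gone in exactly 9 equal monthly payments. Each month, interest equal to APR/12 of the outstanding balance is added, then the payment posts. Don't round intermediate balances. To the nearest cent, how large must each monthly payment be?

€448.72

Monthly rate r = 18.1%/12 = 1.50833% = 0.0150833.
Level-payment amortization: P = B₀·r / (1 − (1+r)^(−n)) = 3750.00·0.0150833 / (1 − 1.01508^(−9)).
Denominator 1 − (1+r)^(−9) = 0.126053745.
P = 56.5625 / 0.126053745 ≈ 448.72.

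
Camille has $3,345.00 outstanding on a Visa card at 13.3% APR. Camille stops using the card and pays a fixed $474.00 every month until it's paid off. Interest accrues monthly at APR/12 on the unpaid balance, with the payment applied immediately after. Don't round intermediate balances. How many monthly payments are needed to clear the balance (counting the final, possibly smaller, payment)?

Monthly rate r = 13.3%/12 = 1.10833% = 0.0110833.
Recurrence: B ← B·(1+r) − $474.00.
Month 1: interest $37.07; balance after payment $2,908.07.
Month 2: interest $32.23; balance after payment $2,466.30.
Closed form: n = −ln(1 − rB₀/P)/ln(1+r) = −ln(0.92179)/ln(1.01108) ≈ 7.389, so the balance reaches zero during payment 8.

8 months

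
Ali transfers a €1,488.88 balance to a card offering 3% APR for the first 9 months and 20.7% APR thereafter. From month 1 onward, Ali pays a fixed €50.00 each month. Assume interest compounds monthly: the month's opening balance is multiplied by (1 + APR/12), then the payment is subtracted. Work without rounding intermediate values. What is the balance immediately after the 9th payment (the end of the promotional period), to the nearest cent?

€1,068.19

Promo months 1–9 at r₀ = 3%/12 = 0.0025; months 10+ at r₁ = 20.7%/12 = 0.01725.
After month 9: iterate B ← B·(1+r₀) − €50.00 for 9 months → €1,068.19.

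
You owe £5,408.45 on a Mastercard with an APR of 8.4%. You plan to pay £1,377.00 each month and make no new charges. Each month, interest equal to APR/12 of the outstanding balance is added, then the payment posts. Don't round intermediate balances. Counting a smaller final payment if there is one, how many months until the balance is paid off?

Monthly rate r = 8.4%/12 = 0.7% = 0.007.
Recurrence: B ← B·(1+r) − £1,377.00.
Month 1: interest £37.86; balance after payment £4,069.31.
Month 2: interest £28.49; balance after payment £2,720.79.
Month 3: interest £19.05; balance after payment £1,362.84.
Month 4: interest £9.54; balance after payment £0.00.

4 payments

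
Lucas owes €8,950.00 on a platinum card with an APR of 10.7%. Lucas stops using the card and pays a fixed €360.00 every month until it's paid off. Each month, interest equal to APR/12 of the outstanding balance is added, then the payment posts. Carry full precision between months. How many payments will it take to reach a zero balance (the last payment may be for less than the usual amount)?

Monthly rate r = 10.7%/12 = 0.891667% = 0.00891667.
Recurrence: B ← B·(1+r) − €360.00.
Month 1: interest €79.80; balance after payment €8,669.80.
Month 2: interest €77.31; balance after payment €8,387.11.
Closed form: n = −ln(1 − rB₀/P)/ln(1+r) = −ln(0.77832)/ln(1.00892) ≈ 28.232, so the balance reaches zero during payment 29.

29 months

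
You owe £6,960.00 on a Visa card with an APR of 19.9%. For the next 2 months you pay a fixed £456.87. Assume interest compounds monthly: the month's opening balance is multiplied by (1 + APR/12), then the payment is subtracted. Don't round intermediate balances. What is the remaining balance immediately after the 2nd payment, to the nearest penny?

Monthly rate r = 19.9%/12 = 1.65833% = 0.0165833.
Each month: B ← B·(1+r) − £456.87.
Month 1: interest £115.42; balance after payment £6,618.55.
Month 2: interest £109.76; balance after payment £6,271.44.

£6,271.44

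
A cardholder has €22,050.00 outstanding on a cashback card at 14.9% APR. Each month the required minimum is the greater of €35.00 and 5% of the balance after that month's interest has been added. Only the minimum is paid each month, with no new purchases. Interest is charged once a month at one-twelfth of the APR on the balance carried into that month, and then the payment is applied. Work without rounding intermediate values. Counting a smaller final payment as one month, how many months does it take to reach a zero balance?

112 months

Monthly rate r = 14.9%/12 = 1.24167% = 0.0124167.
While 5% of the post-interest balance exceeds €35.00, each month B ← (B·(1+r))·(1 − 0.05), i.e. B shrinks by the factor (1+r)·0.95 = 0.9618.
This holds for months 1–89. Entering month 90 the balance is €688.31; 5% of the post-interest balance is now below €35.00, so the flat €35.00 minimum applies from here.
From month 90 a fixed €35.00 at rate r clears €688.31 in 23 more payments. Total: 89 + 23 = 112 months.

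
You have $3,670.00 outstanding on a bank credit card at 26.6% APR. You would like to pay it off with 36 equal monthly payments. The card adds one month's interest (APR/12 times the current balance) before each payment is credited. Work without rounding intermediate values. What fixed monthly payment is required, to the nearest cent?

Monthly rate r = 26.6%/12 = 2.21667% = 0.0221667.
Level-payment amortization: P = B₀·r / (1 − (1+r)^(−n)) = 3670.00·0.0221667 / (1 − 1.02217^(−36)).
Denominator 1 − (1+r)^(−36) = 0.545830166.
P = 81.3517 / 0.545830166 ≈ 149.04.

$149.04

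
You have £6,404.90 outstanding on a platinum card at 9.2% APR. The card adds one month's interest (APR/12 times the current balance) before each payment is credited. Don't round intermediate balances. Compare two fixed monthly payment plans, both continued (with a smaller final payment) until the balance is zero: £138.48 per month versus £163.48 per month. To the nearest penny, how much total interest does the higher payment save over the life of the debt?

Monthly rate r = 9.2%/12 = 0.766667% = 0.00766667.
At £138.48/mo: n = ⌈−ln(1 − rB₀/P)/ln(1+r)⌉ = 58 payments (last £46.23); total interest = total paid − £6,404.90 = £1,534.69.
At £163.48/mo: 47 payments (last £125.97); total interest £1,241.15.
Interest saved = £1,534.69 − £1,241.15 = £293.54.

£293.54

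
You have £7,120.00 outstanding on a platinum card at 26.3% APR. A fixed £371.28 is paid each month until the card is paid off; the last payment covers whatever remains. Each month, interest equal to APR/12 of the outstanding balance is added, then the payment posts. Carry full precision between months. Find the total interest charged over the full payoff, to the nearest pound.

£2,218

Monthly rate r = 26.3%/12 = 2.19167% = 0.0219167.
Payoff takes n = ⌈−ln(1 − rB₀/P)/ln(1+r)⌉ = ⌈25.149⌉ = 26 payments; the last is £55.91.
Total paid = 25·£371.28 + £55.91 = £9,337.91.
Total interest = total paid − principal = £9,337.91 − £7,120.00 = £2,217.91.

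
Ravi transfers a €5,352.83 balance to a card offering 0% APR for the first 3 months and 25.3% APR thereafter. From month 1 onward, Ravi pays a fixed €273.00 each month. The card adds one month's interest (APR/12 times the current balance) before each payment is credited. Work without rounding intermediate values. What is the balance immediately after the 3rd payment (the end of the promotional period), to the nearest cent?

Promo months 1–3 at r₀ = 0%/12 = 0; months 4+ at r₁ = 25.3%/12 = 0.0210833.
After month 3 (no interest yet): B = €5,352.83 − 3·€273.00 = €4,533.83.

€4,533.83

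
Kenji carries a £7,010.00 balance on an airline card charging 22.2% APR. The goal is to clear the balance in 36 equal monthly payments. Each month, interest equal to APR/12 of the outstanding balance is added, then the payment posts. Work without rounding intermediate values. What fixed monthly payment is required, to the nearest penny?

Monthly rate r = 22.2%/12 = 1.85% = 0.0185.
Level-payment amortization: P = B₀·r / (1 − (1+r)^(−n)) = 7010.00·0.0185 / (1 − 1.0185^(−36)).
Denominator 1 − (1+r)^(−36) = 0.483104442.
P = 129.685 / 0.483104442 ≈ 268.44.

£268.44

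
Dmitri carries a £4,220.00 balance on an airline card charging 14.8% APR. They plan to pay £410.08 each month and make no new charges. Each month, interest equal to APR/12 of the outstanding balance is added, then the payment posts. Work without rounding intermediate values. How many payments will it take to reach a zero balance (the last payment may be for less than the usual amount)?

12 months

Monthly rate r = 14.8%/12 = 1.23333% = 0.0123333.
Recurrence: B ← B·(1+r) − £410.08.
Month 1: interest £52.05; balance after payment £3,861.97.
Month 2: interest £47.63; balance after payment £3,499.52.
Closed form: n = −ln(1 − rB₀/P)/ln(1+r) = −ln(0.87308)/ln(1.01233) ≈ 11.073, so the balance reaches zero during payment 12.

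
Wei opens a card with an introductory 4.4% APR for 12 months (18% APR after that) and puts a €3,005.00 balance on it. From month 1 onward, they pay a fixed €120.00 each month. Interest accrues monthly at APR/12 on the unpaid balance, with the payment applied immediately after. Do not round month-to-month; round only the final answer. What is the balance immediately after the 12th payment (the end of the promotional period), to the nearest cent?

Promo months 1–12 at r₀ = 4.4%/12 = 0.00366667; months 13+ at r₁ = 18%/12 = 0.015.
After month 12: iterate B ← B·(1+r₀) − €120.00 for 12 months → €1,670.52.

€1,670.52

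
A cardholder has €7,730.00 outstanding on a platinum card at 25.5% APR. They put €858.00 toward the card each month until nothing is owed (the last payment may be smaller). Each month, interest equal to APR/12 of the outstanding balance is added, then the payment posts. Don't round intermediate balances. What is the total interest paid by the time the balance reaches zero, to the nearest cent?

€942.13

Monthly rate r = 25.5%/12 = 2.125% = 0.02125.
Payoff takes n = ⌈−ln(1 − rB₀/P)/ln(1+r)⌉ = ⌈10.106⌉ = 11 payments; the last is €92.13.
Total paid = 10·€858.00 + €92.13 = €8,672.13.
Total interest = total paid − principal = €8,672.13 − €7,730.00 = €942.13.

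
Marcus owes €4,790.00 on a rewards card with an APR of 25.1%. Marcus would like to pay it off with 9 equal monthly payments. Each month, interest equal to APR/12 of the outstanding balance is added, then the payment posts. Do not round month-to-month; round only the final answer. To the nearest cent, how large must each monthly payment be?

Monthly rate r = 25.1%/12 = 2.09167% = 0.0209167.
Level-payment amortization: P = B₀·r / (1 − (1+r)^(−n)) = 4790.00·0.0209167 / (1 − 1.02092^(−9)).
Denominator 1 − (1+r)^(−9) = 0.169982296.
P = 100.191 / 0.169982296 ≈ 589.42.

€589.42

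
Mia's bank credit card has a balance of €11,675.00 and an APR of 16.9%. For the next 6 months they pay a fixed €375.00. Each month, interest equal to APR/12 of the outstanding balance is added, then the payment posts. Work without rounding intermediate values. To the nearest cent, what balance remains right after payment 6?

€10,366.21

Monthly rate r = 16.9%/12 = 1.40833% = 0.0140833.
Each month: B ← B·(1+r) − €375.00.
Month 1: interest €164.42; balance after payment €11,464.42.
Month 2: interest €161.46; balance after payment €11,250.88.
Month 3: interest €158.45; balance after payment €11,034.33.
Month 4: interest €155.40; balance after payment €10,814.73.
Month 5: interest €152.31; balance after payment €10,592.04.
Month 6: interest €149.17; balance after payment €10,366.21.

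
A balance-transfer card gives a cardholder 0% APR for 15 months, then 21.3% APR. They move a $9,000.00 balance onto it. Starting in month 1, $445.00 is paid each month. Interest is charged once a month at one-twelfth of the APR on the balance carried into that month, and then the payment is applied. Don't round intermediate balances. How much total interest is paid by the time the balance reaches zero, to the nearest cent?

$137.54

Promo months 1–15 at r₀ = 0%/12 = 0; months 16+ at r₁ = 21.3%/12 = 0.01775.
After month 15 (no interest yet): B = $9,000.00 − 15·$445.00 = $2,325.00.
Then at r₁ with $445.00/mo: n₂ = −ln(1 − r₁·B/P)/ln(1+r₁) ≈ 5.53 → 6 more payments.
Total paid = 20·$445.00 + $237.54 = $9,137.54; interest = $9,137.54 − $9,000.00 = $137.54.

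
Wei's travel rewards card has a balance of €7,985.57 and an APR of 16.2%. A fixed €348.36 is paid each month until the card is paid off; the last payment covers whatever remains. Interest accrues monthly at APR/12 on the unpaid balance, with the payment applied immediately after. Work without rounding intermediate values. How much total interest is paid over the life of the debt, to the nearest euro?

€1,634

Monthly rate r = 16.2%/12 = 1.35% = 0.0135.
Payoff takes n = ⌈−ln(1 − rB₀/P)/ln(1+r)⌉ = ⌈27.614⌉ = 28 payments; the last is €214.27.
Total paid = 27·€348.36 + €214.27 = €9,619.99.
Total interest = total paid − principal = €9,619.99 − €7,985.57 = €1,634.42.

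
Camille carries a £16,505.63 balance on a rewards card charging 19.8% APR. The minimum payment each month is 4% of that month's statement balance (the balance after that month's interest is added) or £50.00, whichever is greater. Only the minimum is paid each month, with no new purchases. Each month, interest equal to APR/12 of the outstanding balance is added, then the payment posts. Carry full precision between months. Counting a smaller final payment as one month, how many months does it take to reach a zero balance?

138 months

Monthly rate r = 19.8%/12 = 1.65% = 0.0165.
While 4% of the post-interest balance exceeds £50.00, each month B ← (B·(1+r))·(1 − 0.04), i.e. B shrinks by the factor (1+r)·0.96 = 0.97584.
This holds for months 1–107. Entering month 108 the balance is £1,205.44; 4% of the post-interest balance is now below £50.00, so the flat £50.00 minimum applies from here.
From month 108 a fixed £50.00 at rate r clears £1,205.44 in 31 more payments. Total: 107 + 31 = 138 months.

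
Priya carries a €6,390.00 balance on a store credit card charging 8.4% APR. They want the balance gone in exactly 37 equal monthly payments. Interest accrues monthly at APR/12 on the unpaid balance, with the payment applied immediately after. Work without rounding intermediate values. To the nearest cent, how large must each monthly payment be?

€196.63

Monthly rate r = 8.4%/12 = 0.7% = 0.007.
Level-payment amortization: P = B₀·r / (1 − (1+r)^(−n)) = 6390.00·0.007 / (1 − 1.007^(−37)).
Denominator 1 − (1+r)^(−37) = 0.227480253.
P = 44.73 / 0.227480253 ≈ 196.63.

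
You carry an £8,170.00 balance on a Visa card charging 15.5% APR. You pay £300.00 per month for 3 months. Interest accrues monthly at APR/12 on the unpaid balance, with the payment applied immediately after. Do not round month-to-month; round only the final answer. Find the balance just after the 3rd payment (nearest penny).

Monthly rate r = 15.5%/12 = 1.29167% = 0.0129167.
Each month: B ← B·(1+r) − £300.00.
Month 1: interest £105.53; balance after payment £7,975.53.
Month 2: interest £103.02; balance after payment £7,778.55.
Month 3: interest £100.47; balance after payment £7,579.02.

£7,579.02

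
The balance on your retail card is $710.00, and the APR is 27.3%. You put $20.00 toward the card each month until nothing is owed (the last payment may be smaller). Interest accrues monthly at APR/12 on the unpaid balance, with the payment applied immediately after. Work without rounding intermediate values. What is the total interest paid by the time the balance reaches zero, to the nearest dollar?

$756

Monthly rate r = 27.3%/12 = 2.275% = 0.02275.
Payoff takes n = ⌈−ln(1 − rB₀/P)/ln(1+r)⌉ = ⌈73.274⌉ = 74 payments; the last is $5.53.
Total paid = 73·$20.00 + $5.53 = $1,465.53.
Total interest = total paid − principal = $1,465.53 − $710.00 = $755.53.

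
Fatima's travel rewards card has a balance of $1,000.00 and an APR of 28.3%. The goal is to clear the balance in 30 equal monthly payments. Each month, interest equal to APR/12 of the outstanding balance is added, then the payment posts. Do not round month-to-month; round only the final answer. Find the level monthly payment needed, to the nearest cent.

Monthly rate r = 28.3%/12 = 2.35833% = 0.0235833.
Level-payment amortization: P = B₀·r / (1 − (1+r)^(−n)) = 1000.00·0.0235833 / (1 − 1.02358^(−30)).
Denominator 1 − (1+r)^(−30) = 0.503060148.
P = 23.5833 / 0.503060148 ≈ 46.88.

$46.88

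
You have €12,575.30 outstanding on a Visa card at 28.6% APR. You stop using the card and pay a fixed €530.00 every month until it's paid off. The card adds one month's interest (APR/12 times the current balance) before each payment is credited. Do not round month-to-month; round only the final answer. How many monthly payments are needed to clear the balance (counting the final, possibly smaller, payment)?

Monthly rate r = 28.6%/12 = 2.38333% = 0.0238333.
Recurrence: B ← B·(1+r) − €530.00.
Month 1: interest €299.71; balance after payment €12,345.01.
Month 2: interest €294.22; balance after payment €12,109.23.
Closed form: n = −ln(1 − rB₀/P)/ln(1+r) = −ln(0.43451)/ln(1.02383) ≈ 35.389, so the balance reaches zero during payment 36.

36 payments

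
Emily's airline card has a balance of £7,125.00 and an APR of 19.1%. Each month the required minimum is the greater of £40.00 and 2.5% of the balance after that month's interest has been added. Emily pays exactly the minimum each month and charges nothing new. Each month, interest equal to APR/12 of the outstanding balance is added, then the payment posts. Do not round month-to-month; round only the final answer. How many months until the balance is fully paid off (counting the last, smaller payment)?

221 months

Monthly rate r = 19.1%/12 = 1.59167% = 0.0159167.
While 2.5% of the post-interest balance exceeds £40.00, each month B ← (B·(1+r))·(1 − 0.025), i.e. B shrinks by the factor (1+r)·0.975 = 0.99052.
This holds for months 1–159. Entering month 160 the balance is £1,566.59; 2.5% of the post-interest balance is now below £40.00, so the flat £40.00 minimum applies from here.
From month 160 a fixed £40.00 at rate r clears £1,566.59 in 62 more payments. Total: 159 + 62 = 221 months.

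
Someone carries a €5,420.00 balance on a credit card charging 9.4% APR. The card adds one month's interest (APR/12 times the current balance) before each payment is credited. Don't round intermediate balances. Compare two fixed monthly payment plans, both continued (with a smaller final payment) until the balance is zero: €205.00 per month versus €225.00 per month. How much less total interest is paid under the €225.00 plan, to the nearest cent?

€67.04

Monthly rate r = 9.4%/12 = 0.783333% = 0.00783333.
At €205.00/mo: n = ⌈−ln(1 − rB₀/P)/ln(1+r)⌉ = 30 payments (last €152.11); total interest = total paid − €5,420.00 = €677.11.
At €225.00/mo: 27 payments (last €180.07); total interest €610.07.
Interest saved = €677.11 − €610.07 = €67.04.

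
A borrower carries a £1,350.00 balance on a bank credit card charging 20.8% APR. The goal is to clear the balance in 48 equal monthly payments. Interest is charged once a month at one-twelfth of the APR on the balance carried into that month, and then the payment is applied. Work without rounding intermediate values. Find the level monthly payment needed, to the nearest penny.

£41.66

Monthly rate r = 20.8%/12 = 1.73333% = 0.0173333.
Level-payment amortization: P = B₀·r / (1 − (1+r)^(−n)) = 1350.00·0.0173333 / (1 − 1.01733^(−48)).
Denominator 1 − (1+r)^(−48) = 0.561708729.
P = 23.4 / 0.561708729 ≈ 41.66.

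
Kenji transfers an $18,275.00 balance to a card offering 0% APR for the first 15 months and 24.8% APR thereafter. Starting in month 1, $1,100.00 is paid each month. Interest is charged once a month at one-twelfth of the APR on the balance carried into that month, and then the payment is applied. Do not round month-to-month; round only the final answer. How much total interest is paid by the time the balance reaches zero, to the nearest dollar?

$51

Promo months 1–15 at r₀ = 0%/12 = 0; months 16+ at r₁ = 24.8%/12 = 0.0206667.
After month 15 (no interest yet): B = $18,275.00 − 15·$1,100.00 = $1,775.00.
Then at r₁ with $1,100.00/mo: n₂ = −ln(1 − r₁·B/P)/ln(1+r₁) ≈ 1.66 → 2 more payments.
Total paid = 16·$1,100.00 + $726.39 = $18,326.39; interest = $18,326.39 − $18,275.00 = $51.39.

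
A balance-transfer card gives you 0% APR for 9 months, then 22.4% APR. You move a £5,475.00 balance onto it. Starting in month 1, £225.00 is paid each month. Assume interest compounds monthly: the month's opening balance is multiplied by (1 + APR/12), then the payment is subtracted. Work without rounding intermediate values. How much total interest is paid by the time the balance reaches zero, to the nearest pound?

Promo months 1–9 at r₀ = 0%/12 = 0; months 10+ at r₁ = 22.4%/12 = 0.0186667.
After month 9 (no interest yet): B = £5,475.00 − 9·£225.00 = £3,450.00.
Then at r₁ with £225.00/mo: n₂ = −ln(1 − r₁·B/P)/ln(1+r₁) ≈ 18.23 → 19 more payments.
Total paid = 27·£225.00 + £52.45 = £6,127.45; interest = £6,127.45 − £5,475.00 = £652.45.

£652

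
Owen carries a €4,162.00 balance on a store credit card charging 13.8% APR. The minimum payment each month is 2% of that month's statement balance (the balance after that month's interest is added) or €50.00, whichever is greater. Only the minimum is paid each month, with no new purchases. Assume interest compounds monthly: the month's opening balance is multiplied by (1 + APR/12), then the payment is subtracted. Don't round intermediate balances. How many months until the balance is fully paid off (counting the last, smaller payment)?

133 months

Monthly rate r = 13.8%/12 = 1.15% = 0.0115.
While 2% of the post-interest balance exceeds €50.00, each month B ← (B·(1+r))·(1 − 0.02), i.e. B shrinks by the factor (1+r)·0.98 = 0.99127.
This holds for months 1–60. Entering month 61 the balance is €2,459.35; 2% of the post-interest balance is now below €50.00, so the flat €50.00 minimum applies from here.
From month 61 a fixed €50.00 at rate r clears €2,459.35 in 73 more payments. Total: 60 + 73 = 133 months.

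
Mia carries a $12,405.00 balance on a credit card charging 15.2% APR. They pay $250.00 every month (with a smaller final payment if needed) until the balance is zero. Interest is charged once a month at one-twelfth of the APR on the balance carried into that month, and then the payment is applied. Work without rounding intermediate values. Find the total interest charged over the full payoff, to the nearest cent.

$7,263.48

Monthly rate r = 15.2%/12 = 1.26667% = 0.0126667.
Payoff takes n = ⌈−ln(1 − rB₀/P)/ln(1+r)⌉ = ⌈78.673⌉ = 79 payments; the last is $168.48.
Total paid = 78·$250.00 + $168.48 = $19,668.48.
Total interest = total paid − principal = $19,668.48 − $12,405.00 = $7,263.48.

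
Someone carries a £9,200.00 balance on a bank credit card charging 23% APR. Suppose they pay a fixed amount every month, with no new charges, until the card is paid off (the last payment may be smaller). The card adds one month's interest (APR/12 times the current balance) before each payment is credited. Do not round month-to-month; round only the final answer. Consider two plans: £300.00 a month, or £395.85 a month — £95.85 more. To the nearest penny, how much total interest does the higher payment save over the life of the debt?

£1,710.26

Monthly rate r = 23%/12 = 1.91667% = 0.0191667.
At £300.00/mo: n = ⌈−ln(1 − rB₀/P)/ln(1+r)⌉ = 47 payments (last £203.97); total interest = total paid − £9,200.00 = £4,803.97.
At £395.85/mo: 32 payments (last £22.36); total interest £3,093.71.
Interest saved = £4,803.97 − £3,093.71 = £1,710.26.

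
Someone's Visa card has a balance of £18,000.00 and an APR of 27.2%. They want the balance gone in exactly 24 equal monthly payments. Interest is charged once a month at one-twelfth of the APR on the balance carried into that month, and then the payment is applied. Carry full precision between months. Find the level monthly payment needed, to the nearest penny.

£980.67

Monthly rate r = 27.2%/12 = 2.26667% = 0.0226667.
Level-payment amortization: P = B₀·r / (1 − (1+r)^(−n)) = 18000.00·0.0226667 / (1 − 1.02267^(−24)).
Denominator 1 − (1+r)^(−24) = 0.416042035.
P = 408 / 0.416042035 ≈ 980.67.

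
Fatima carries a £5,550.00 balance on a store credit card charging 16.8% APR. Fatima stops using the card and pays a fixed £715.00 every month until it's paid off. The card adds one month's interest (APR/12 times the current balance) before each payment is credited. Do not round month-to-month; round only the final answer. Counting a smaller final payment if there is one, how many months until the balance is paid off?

9 months

Monthly rate r = 16.8%/12 = 1.4% = 0.014.
Recurrence: B ← B·(1+r) − £715.00.
Month 1: interest £77.70; balance after payment £4,912.70.
Month 2: interest £68.78; balance after payment £4,266.48.
Closed form: n = −ln(1 − rB₀/P)/ln(1+r) = −ln(0.89133)/ln(1.014) ≈ 8.275, so the balance reaches zero during payment 9.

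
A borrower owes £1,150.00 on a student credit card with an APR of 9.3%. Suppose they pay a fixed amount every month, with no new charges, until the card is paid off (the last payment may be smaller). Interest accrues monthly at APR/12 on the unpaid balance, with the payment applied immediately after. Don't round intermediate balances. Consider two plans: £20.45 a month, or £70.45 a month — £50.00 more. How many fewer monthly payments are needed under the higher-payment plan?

Monthly rate r = 9.3%/12 = 0.775% = 0.00775.
At £20.45/mo: n = ⌈−ln(1 − rB₀/P)/ln(1+r)⌉ = 75 payments (last £2.90); total interest = total paid − £1,150.00 = £366.20.
At £70.45/mo: 18 payments (last £36.70); total interest £84.35.
Payments saved = 75 − 18 = 57.

57 fewer payments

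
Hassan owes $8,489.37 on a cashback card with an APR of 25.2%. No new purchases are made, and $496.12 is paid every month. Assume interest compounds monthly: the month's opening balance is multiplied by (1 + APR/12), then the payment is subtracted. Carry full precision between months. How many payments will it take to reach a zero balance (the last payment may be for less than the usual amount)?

22 months

Monthly rate r = 25.2%/12 = 2.1% = 0.021.
Recurrence: B ← B·(1+r) − $496.12.
Month 1: interest $178.28; balance after payment $8,171.53.
Month 2: interest $171.60; balance after payment $7,847.01.
Closed form: n = −ln(1 − rB₀/P)/ln(1+r) = −ln(0.64066)/ln(1.021) ≈ 21.425, so the balance reaches zero during payment 22.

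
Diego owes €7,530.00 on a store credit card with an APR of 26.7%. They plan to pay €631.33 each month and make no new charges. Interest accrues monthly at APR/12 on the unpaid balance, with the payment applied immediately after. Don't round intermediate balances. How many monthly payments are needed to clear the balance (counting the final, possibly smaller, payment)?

15 payments

Monthly rate r = 26.7%/12 = 2.225% = 0.02225.
Recurrence: B ← B·(1+r) − €631.33.
Month 1: interest €167.54; balance after payment €7,066.21.
Month 2: interest €157.22; balance after payment €6,592.11.
Closed form: n = −ln(1 − rB₀/P)/ln(1+r) = −ln(0.73462)/ln(1.02225) ≈ 14.014, so the balance reaches zero during payment 15.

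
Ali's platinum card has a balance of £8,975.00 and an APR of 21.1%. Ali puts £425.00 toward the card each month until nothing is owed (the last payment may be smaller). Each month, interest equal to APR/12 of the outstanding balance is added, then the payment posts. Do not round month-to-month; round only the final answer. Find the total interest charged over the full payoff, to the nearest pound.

£2,343

Monthly rate r = 21.1%/12 = 1.75833% = 0.0175833.
Payoff takes n = ⌈−ln(1 − rB₀/P)/ln(1+r)⌉ = ⌈26.627⌉ = 27 payments; the last is £267.53.
Total paid = 26·£425.00 + £267.53 = £11,317.53.
Total interest = total paid − principal = £11,317.53 − £8,975.00 = £2,342.53.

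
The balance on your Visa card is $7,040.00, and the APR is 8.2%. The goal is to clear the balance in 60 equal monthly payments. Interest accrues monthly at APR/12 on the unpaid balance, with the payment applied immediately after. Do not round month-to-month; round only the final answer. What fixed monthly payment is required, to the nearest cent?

$143.42

Monthly rate r = 8.2%/12 = 0.683333% = 0.00683333.
Level-payment amortization: P = B₀·r / (1 − (1+r)^(−n)) = 7040.00·0.00683333 / (1 − 1.00683^(−60)).
Denominator 1 − (1+r)^(−60) = 0.335423654.
P = 48.1067 / 0.335423654 ≈ 143.42.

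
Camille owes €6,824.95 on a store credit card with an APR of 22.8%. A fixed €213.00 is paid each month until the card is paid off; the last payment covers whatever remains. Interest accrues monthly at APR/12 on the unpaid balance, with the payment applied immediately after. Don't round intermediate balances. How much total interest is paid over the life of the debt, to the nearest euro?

€3,796

Monthly rate r = 22.8%/12 = 1.9% = 0.019.
Payoff takes n = ⌈−ln(1 − rB₀/P)/ln(1+r)⌉ = ⌈49.864⌉ = 50 payments; the last is €184.31.
Total paid = 49·€213.00 + €184.31 = €10,621.31.
Total interest = total paid − principal = €10,621.31 − €6,824.95 = €3,796.36.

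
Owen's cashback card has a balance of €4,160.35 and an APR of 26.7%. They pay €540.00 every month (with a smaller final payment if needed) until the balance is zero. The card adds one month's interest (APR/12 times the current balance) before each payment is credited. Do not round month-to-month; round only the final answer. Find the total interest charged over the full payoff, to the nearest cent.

Monthly rate r = 26.7%/12 = 2.225% = 0.02225.
Payoff takes n = ⌈−ln(1 − rB₀/P)/ln(1+r)⌉ = ⌈8.545⌉ = 9 payments; the last is €295.83.
Total paid = 8·€540.00 + €295.83 = €4,615.83.
Total interest = total paid − principal = €4,615.83 − €4,160.35 = €455.48.

€455.48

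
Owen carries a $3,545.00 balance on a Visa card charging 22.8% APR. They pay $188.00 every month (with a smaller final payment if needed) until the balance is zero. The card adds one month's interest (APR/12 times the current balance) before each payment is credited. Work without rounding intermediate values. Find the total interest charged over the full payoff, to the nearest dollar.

Monthly rate r = 22.8%/12 = 1.9% = 0.019.
Payoff takes n = ⌈−ln(1 − rB₀/P)/ln(1+r)⌉ = ⌈23.568⌉ = 24 payments; the last is $107.20.
Total paid = 23·$188.00 + $107.20 = $4,431.20.
Total interest = total paid − principal = $4,431.20 − $3,545.00 = $886.20.

$886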